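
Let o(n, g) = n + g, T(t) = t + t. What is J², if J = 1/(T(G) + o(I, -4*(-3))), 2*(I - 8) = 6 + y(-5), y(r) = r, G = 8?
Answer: 4/5329 ≈ 0.00075061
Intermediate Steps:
T(t) = 2*t
I = 17/2 (I = 8 + (6 - 5)/2 = 8 + (½)*1 = 8 + ½ = 17/2 ≈ 8.5000)
o(n, g) = g + n
J = 2/73 (J = 1/(2*8 + (-4*(-3) + 17/2)) = 1/(16 + (12 + 17/2)) = 1/(16 + 41/2) = 1/(73/2) = 2/73 ≈ 0.027397)
J² = (2/73)² = 4/5329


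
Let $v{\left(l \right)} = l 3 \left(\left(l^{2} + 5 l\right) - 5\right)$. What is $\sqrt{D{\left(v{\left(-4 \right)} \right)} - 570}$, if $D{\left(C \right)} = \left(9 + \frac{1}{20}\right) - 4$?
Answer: $\frac{i \sqrt{56495}}{10} \approx 23.769 i$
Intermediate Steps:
$v{\left(l \right)} = 3 l \left(-5 + l^{2} + 5 l\right)$
$D{\left(C \right)} = \frac{101}{20}$ ($D{\left(C \right)} = \left(9 + \frac{1}{20}\right) - 4 = \frac{181}{20} - 4 = \frac{101}{20}$)
$\sqrt{D{\left(v{\left(-4 \right)} \right)} - 570} = \sqrt{\frac{101}{20} - 570} = \sqrt{- \frac{11299}{20}} = \frac{i \sqrt{56495}}{10}$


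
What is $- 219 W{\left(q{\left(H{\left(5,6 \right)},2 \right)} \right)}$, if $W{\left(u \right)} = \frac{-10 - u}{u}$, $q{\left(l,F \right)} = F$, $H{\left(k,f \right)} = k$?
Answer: $1314$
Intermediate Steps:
$W{\left(u \right)} = \frac{-10 - u}{u}$
$- 219 W{\left(q{\left(H{\left(5,6 \right)},2 \right)} \right)} = - 219 \frac{-10 - 2}{2} = - 219 \cdot \frac{1}{2} \left(-12\right) = \left(-219\right) \left(-6\right) = 1314$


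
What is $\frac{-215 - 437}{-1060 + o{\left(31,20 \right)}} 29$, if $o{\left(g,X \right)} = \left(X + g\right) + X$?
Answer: $\frac{18908}{989} \approx 19.118$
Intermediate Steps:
$o{\left(g,X \right)} = g + 2 X$
$\frac{-215 - 437}{-1060 + o{\left(31,20 \right)}} 29 = \frac{-215 - 437}{-1060 + \left(31 + 2 \cdot 20\right)} 29 = - \frac{652}{-1060 + \left(31 + 40\right)} 29 = - \frac{652}{-1060 + 71} \cdot 29 = - \frac{652}{-989} \cdot 29 = \left(-652\right) \left(- \frac{1}{989}\right) 29 = \frac{652}{989} \cdot 29 = \frac{18908}{989}$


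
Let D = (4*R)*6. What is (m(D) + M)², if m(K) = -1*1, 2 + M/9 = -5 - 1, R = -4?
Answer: 5329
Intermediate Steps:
M = -72 (M = -18 + 9*(-5 - 1) = -18 + 9*(-6) = -18 - 54 = -72)
D = -96 (D = (4*(-4))*6 = -16*6 = -96)
m(K) = -1
(m(D) + M)² = (-1 - 72)² = (-73)² = 5329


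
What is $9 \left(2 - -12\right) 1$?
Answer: $126$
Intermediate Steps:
$9 \left(2 - -12\right) 1 = 9 \left(2 + 12\right) 1 = 9 \cdot 14 \cdot 1 = 126 \cdot 1 = 126$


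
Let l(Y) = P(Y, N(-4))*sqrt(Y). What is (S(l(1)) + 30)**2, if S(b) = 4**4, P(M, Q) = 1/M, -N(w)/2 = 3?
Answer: 81796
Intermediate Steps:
N(w) = -6 (N(w) = -2*3 = -6)
l(Y) = 1/sqrt(Y) (l(Y) = sqrt(Y)/Y = 1/sqrt(Y))
S(b) = 256
(S(l(1)) + 30)**2 = (256 + 30)**2 = 286**2 = 81796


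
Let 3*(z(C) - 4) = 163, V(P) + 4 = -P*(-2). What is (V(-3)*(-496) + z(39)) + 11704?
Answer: 50167/3 ≈ 16722.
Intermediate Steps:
V(P) = -4 + 2*P (V(P) = -4 - P*(-2) = -4 + 2*P)
z(C) = 175/3 (z(C) = 4 + (⅓)*163 = 4 + 163/3 = 175/3)
(V(-3)*(-496) + z(39)) + 11704 = ((-4 + 2*(-3))*(-496) + 175/3) + 11704 = ((-4 - 6)*(-496) + 175/3) + 11704 = (-10*(-496) + 175/3) + 11704 = (4960 + 175/3) + 11704 = 15055/3 + 11704 = 50167/3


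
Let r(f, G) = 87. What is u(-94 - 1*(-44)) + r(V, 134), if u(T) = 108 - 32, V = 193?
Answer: 163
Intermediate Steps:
u(T) = 76
u(-94 - 1*(-44)) + r(V, 134) = 76 + 87 = 163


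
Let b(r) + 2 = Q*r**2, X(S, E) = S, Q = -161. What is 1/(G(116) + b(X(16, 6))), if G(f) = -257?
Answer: -1/41475 ≈ -2.4111e-5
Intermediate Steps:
b(r) = -2 - 161*r**2
1/(G(116) + b(X(16, 6))) = 1/(-257 + (-2 - 161*16**2)) = 1/(-257 + (-2 - 161*256)) = 1/(-257 + (-2 - 41216)) = 1/(-257 - 41218) = 1/(-41475) = -1/41475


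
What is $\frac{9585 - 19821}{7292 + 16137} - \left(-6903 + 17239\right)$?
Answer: $- \frac{242172380}{23429} \approx -10336.0$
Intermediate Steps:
$\frac{9585 - 19821}{7292 + 16137} - \left(-6903 + 17239\right) = - \frac{10236}{23429} - 10336 = - \frac{242172380}{23429}$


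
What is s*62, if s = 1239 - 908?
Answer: 20522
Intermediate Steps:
s = 331
s*62 = 331*62 = 20522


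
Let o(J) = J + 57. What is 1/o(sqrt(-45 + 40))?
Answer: 57/3254 - I*sqrt(5)/3254 ≈ 0.017517 - 0.00068718*I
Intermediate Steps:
o(J) = 57 + J
1/o(sqrt(-45 + 40)) = 1/(57 + sqrt(-45 + 40)) = 1/(57 + sqrt(-5)) = 1/(57 + I*sqrt(5))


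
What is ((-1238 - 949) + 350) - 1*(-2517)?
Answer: 680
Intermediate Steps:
((-1238 - 949) + 350) - 1*(-2517) = (-2187 + 350) + 2517 = -1837 + 2517 = 680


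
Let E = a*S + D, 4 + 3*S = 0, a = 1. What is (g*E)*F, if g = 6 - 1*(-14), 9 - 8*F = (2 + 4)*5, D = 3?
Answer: -175/2 ≈ -87.500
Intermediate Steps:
F = -21/8 (F = 9/8 - (2 + 4)*5/8 = 9/8 - 3*5/4 = 9/8 - ⅛*30 = 9/8 - 15/4 = -21/8 ≈ -2.6250)
S = -4/3 (S = -4/3 + (⅓)*0 = -4/3 + 0 = -4/3 ≈ -1.3333)
E = 5/3 (E = 1*(-4/3) + 3 = -4/3 + 3 = 5/3 ≈ 1.6667)
g = 20 (g = 6 + 14 = 20)
(g*E)*F = (20*(5/3))*(-21/8) = (100/3)*(-21/8) = -175/2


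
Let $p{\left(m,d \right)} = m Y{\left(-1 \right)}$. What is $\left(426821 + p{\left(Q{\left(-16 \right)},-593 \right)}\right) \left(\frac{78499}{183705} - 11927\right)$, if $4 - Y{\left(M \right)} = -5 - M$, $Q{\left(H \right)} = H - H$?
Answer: $- \frac{935152448556556}{183705} \approx -5.0905 \cdot 10^{9}$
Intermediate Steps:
$Q{\left(H \right)} = 0$
$Y{\left(M \right)} = 9 + M$ ($Y{\left(M \right)} = 4 - \left(-5 - M\right) = 4 + \left(5 + M\right) = 9 + M$)
$p{\left(m,d \right)} = 8 m$ ($p{\left(m,d \right)} = m \left(9 - 1\right) = m 8 = 8 m$)
$\left(426821 + p{\left(Q{\left(-16 \right)},-593 \right)}\right) \left(\frac{78499}{183705} - 11927\right) = \left(426821 + 8 \cdot 0\right) \left(\frac{78499}{183705} - 11927\right) = \left(426821 + 0\right) \left(78499 \cdot \frac{1}{183705} - 11927\right) = 426821 \left(\frac{78499}{183705} - 11927\right) = 426821 \left(- \frac{2190971036}{183705}\right) = - \frac{935152448556556}{183705}$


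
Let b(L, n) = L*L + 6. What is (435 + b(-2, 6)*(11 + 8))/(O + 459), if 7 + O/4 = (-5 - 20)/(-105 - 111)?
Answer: 33750/23299 ≈ 1.4486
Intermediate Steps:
b(L, n) = 6 + L² (b(L, n) = L² + 6 = 6 + L²)
O = -1487/54 (O = -28 + 4*((-5 - 20)/(-105 - 111)) = -28 + 4*(-25/(-216)) = -28 + 4*(-25*(-1/216)) = -28 + 4*(25/216) = -28 + 25/54 = -1487/54 ≈ -27.537)
(435 + b(-2, 6)*(11 + 8))/(O + 459) = (435 + (6 + (-2)²)*(11 + 8))/(-1487/54 + 459) = (435 + (6 + 4)*19)/(23299/54) = (435 + 10*19)*(54/23299) = (435 + 190)*(54/23299) = 625*(54/23299) = 33750/23299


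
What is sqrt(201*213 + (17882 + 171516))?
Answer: 7*sqrt(4739) ≈ 481.88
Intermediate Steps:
sqrt(201*213 + (17882 + 171516)) = sqrt(42813 + 189398) = sqrt(232211) = 7*sqrt(4739)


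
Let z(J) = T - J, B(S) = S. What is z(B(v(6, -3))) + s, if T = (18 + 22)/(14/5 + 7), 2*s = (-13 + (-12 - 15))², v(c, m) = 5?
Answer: 39155/49 ≈ 799.08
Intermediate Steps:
s = 800 (s = (-13 + (-12 - 15))²/2 = (-13 - 27)²/2 = (½)*(-40)² = (½)*1600 = 800)
T = 200/49 (T = 40/(14*(⅕) + 7) = 40/(14/5 + 7) = 40/(49/5) = 40*(5/49) = 200/49 ≈ 4.0816)
z(J) = 200/49 - J
z(B(v(6, -3))) + s = (200/49 - 1*5) + 800 = (200/49 - 5) + 800 = -45/49 + 800 = 39155/49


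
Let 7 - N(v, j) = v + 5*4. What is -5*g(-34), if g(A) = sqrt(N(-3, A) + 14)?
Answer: -10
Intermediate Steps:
N(v, j) = -13 - v (N(v, j) = 7 - (v + 5*4) = 7 - (v + 20) = 7 - (20 + v) = 7 + (-20 - v) = -13 - v)
g(A) = 2 (g(A) = sqrt((-13 - 1*(-3)) + 14) = sqrt((-13 + 3) + 14) = sqrt(-10 + 14) = sqrt(4) = 2)
-5*g(-34) = -5*2 = -10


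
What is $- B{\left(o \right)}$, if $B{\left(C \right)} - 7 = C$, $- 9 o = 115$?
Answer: $\frac{52}{9} \approx 5.7778$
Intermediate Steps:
$o = - \frac{115}{9}$ ($o = \left(- \frac{1}{9}\right) 115 = - \frac{115}{9} \approx -12.778$)
$B{\left(C \right)} = 7 + C$
$- B{\left(o \right)} = - (7 - \frac{115}{9}) = \left(-1\right) \left(- \frac{52}{9}\right) = \frac{52}{9}$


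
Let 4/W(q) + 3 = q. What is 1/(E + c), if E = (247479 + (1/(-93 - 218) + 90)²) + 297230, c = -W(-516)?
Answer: 50198199/27749987524774 ≈ 1.8089e-6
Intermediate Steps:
W(q) = 4/(-3 + q)
c = 4/519 (c = -4/(-3 - 516) = -4/(-519) = -4*(-1)/519 = -1*(-4/519) = 4/519 ≈ 0.0077071)
E = 53468183310/96721 (E = (247479 + (1/(-311) + 90)²) + 297230 = (247479 + (-1/311 + 90)²) + 297230 = (247479 + (27989/311)²) + 297230 = (247479 + 783384121/96721) + 297230 = 24719800480/96721 + 297230 = 53468183310/96721 ≈ 5.5281e+5)
1/(E + c) = 1/(53468183310/96721 + 4/519) = 1/(27749987524774/50198199) = 50198199/27749987524774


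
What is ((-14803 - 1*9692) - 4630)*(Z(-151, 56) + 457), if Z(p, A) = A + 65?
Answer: -16834250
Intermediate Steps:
Z(p, A) = 65 + A
((-14803 - 1*9692) - 4630)*(Z(-151, 56) + 457) = ((-14803 - 1*9692) - 4630)*((65 + 56) + 457) = ((-14803 - 9692) - 4630)*(121 + 457) = (-24495 - 4630)*578 = -29125*578 = -16834250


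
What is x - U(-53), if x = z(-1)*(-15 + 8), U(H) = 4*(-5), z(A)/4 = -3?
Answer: 104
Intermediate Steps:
z(A) = -12 (z(A) = 4*(-3) = -12)
U(H) = -20
x = 84 (x = -12*(-15 + 8) = -12*(-7) = 84)
x - U(-53) = 84 - 1*(-20) = 84 + 20 = 104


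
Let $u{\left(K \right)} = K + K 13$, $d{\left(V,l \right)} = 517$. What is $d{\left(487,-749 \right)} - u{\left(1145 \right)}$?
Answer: $-15513$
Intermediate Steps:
$u{\left(K \right)} = 14 K$ ($u{\left(K \right)} = K + 13 K = 14 K$)
$d{\left(487,-749 \right)} - u{\left(1145 \right)} = 517 - 14 \cdot 1145 = 517 - 16030 = -15513$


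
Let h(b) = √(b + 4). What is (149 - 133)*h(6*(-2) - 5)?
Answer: 16*I*√13 ≈ 57.689*I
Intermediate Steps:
h(b) = √(4 + b)
(149 - 133)*h(6*(-2) - 5) = (149 - 133)*√(4 + (6*(-2) - 5)) = 16*√(4 + (-12 - 5)) = 16*√(4 - 17) = 16*√(-13) = 16*(I*√13) = 16*I*√13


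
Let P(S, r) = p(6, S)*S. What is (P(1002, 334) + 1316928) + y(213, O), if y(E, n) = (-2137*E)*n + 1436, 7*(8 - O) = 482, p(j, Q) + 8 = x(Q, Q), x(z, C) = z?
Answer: 210107570/7 ≈ 3.0015e+7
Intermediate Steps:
p(j, Q) = -8 + Q
P(S, r) = S*(-8 + S) (P(S, r) = (-8 + S)*S = S*(-8 + S))
O = -426/7 (O = 8 - 1/7*482 = 8 - 482/7 = -426/7 ≈ -60.857)
y(E, n) = 1436 - 2137*E*n (y(E, n) = -2137*E*n + 1436 = 1436 - 2137*E*n)
(P(1002, 334) + 1316928) + y(213, O) = (1002*(-8 + 1002) + 1316928) + (1436 - 2137*213*(-426/7)) = (1002*994 + 1316928) + (1436 + 193907106/7) = (995988 + 1316928) + 193917158/7 = 2312916 + 193917158/7 = 210107570/7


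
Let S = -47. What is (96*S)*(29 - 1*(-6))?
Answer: -157920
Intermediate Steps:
(96*S)*(29 - 1*(-6)) = (96*(-47))*(29 - 1*(-6)) = -4512*(29 + 6) = -4512*35 = -157920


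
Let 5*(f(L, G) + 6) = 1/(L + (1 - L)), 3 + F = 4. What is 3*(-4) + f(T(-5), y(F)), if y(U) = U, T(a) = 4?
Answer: -89/5 ≈ -17.800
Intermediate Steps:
F = 1 (F = -3 + 4 = 1)
f(L, G) = -29/5 (f(L, G) = -6 + 1/(5*(L + (1 - L))) = -6 + (1/5)/1 = -6 + (1/5)*1 = -6 + 1/5 = -29/5)
3*(-4) + f(T(-5), y(F)) = 3*(-4) - 29/5 = -12 - 29/5 = -89/5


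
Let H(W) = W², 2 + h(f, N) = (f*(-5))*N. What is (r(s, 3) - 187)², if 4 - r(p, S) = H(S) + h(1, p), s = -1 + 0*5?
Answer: 38025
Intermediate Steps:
h(f, N) = -2 - 5*N*f (h(f, N) = -2 + (f*(-5))*N = -2 + (-5*f)*N = -2 - 5*N*f)
s = -1 (s = -1 + 0 = -1)
r(p, S) = 6 - S² + 5*p (r(p, S) = 4 - (S² + (-2 - 5*p*1)) = 4 - (S² + (-2 - 5*p)) = 4 - (-2 + S² - 5*p) = 4 + (2 - S² + 5*p) = 6 - S² + 5*p)
(r(s, 3) - 187)² = ((6 - 1*3² + 5*(-1)) - 187)² = ((6 - 1*9 - 5) - 187)² = ((6 - 9 - 5) - 187)² = (-8 - 187)² = (-195)² = 38025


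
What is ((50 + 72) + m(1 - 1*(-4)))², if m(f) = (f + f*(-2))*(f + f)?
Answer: 5184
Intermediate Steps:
m(f) = -2*f² (m(f) = (f - 2*f)*(2*f) = (-f)*(2*f) = -2*f²)
((50 + 72) + m(1 - 1*(-4)))² = ((50 + 72) - 2*(1 - 1*(-4))²)² = (122 - 2*(1 + 4)²)² = (122 - 2*5²)² = (122 - 2*25)² = (122 - 50)² = 72² = 5184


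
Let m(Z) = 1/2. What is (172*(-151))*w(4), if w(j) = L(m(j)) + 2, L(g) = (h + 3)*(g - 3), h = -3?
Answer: -51944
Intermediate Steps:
m(Z) = ½
L(g) = 0 (L(g) = (-3 + 3)*(g - 3) = 0*(-3 + g) = 0)
w(j) = 2 (w(j) = 0 + 2 = 2)
(172*(-151))*w(4) = (172*(-151))*2 = -25972*2 = -51944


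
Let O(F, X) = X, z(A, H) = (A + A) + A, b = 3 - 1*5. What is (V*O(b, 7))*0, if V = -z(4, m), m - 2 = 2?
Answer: 0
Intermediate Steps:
m = 4 (m = 2 + 2 = 4)
b = -2 (b = 3 - 5 = -2)
z(A, H) = 3*A (z(A, H) = 2*A + A = 3*A)
V = -12 (V = -3*4 = -1*12 = -12)
(V*O(b, 7))*0 = -12*7*0 = -84*0 = 0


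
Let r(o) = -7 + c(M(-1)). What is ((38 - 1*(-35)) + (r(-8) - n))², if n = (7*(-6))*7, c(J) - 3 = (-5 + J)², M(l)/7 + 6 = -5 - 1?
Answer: 68624656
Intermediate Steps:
M(l) = -84 (M(l) = -42 + 7*(-5 - 1) = -42 + 7*(-6) = -42 - 42 = -84)
c(J) = 3 + (-5 + J)²
n = -294 (n = -42*7 = -294)
r(o) = 7917 (r(o) = -7 + (3 + (-5 - 84)²) = -7 + (3 + (-89)²) = -7 + (3 + 7921) = -7 + 7924 = 7917)
((38 - 1*(-35)) + (r(-8) - n))² = ((38 - 1*(-35)) + (7917 - 1*(-294)))² = ((38 + 35) + (7917 + 294))² = (73 + 8211)² = 8284² = 68624656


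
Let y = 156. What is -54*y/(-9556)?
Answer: 2106/2389 ≈ 0.88154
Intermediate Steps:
-54*y/(-9556) = -54*156/(-9556) = -8424*(-1/9556) = 2106/2389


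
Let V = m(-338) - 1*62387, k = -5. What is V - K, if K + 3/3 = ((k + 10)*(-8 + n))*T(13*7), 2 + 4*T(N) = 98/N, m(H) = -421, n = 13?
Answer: -816416/13 ≈ -62801.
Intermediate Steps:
T(N) = -½ + 49/(2*N) (T(N) = -½ + (98/N)/4 = -½ + 49/(2*N))
V = -62808 (V = -421 - 1*62387 = -421 - 62387 = -62808)
K = -88/13 (K = -1 + ((-5 + 10)*(-8 + 13))*((49 - 13*7)/(2*((13*7)))) = -1 + (5*5)*((½)*(49 - 1*91)/91) = -1 + 25*((½)*(1/91)*(49 - 91)) = -1 + 25*((½)*(1/91)*(-42)) = -1 + 25*(-3/13) = -1 - 75/13 = -88/13 ≈ -6.7692)
V - K = -62808 - 1*(-88/13) = -62808 + 88/13 = -816416/13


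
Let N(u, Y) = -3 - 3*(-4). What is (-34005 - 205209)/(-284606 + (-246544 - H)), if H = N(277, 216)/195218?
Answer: 15566292884/34563346903 ≈ 0.45037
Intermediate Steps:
N(u, Y) = 9 (N(u, Y) = -3 + 12 = 9)
H = 9/195218 ≈ 4.6102e-5
(-34005 - 205209)/(-284606 + (-246544 - H)) = (-34005 - 205209)/(-284606 + (-246544 - 1*9/195218)) = -239214/(-284606 + (-246544 - 9/195218)) = -239214/(-284606 - 48129826601/195218) = -239214/(-103690040709/195218) = -239214*(-195218/103690040709) = 15566292884/34563346903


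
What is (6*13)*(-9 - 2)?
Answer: -858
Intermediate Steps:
(6*13)*(-9 - 2) = 78*(-11) = -858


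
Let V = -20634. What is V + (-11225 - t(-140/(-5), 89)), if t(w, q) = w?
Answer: -31887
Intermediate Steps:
V + (-11225 - t(-140/(-5), 89)) = -20634 + (-11225 - (-140)/(-5)) = -20634 + (-11225 - (-140)*(-1)/5) = -20634 + (-11225 - 1*28) = -20634 + (-11225 - 28) = -20634 - 11253 = -31887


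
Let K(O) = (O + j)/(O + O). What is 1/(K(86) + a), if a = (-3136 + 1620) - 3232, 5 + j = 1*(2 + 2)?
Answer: -172/816571 ≈ -0.00021064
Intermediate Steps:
j = -1 (j = -5 + 1*(2 + 2) = -5 + 1*4 = -5 + 4 = -1)
K(O) = (-1 + O)/(2*O) (K(O) = (O - 1)/(O + O) = (-1 + O)/((2*O)) = (-1 + O)*(1/(2*O)) = (-1 + O)/(2*O))
a = -4748 (a = -1516 - 3232 = -4748)
1/(K(86) + a) = 1/((½)*(-1 + 86)/86 - 4748) = 1/((½)*(1/86)*85 - 4748) = 1/(85/172 - 4748) = 1/(-816571/172) = -172/816571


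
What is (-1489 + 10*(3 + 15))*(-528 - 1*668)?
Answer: 1565564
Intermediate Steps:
(-1489 + 10*(3 + 15))*(-528 - 1*668) = (-1489 + 10*18)*(-528 - 668) = (-1489 + 180)*(-1196) = -1309*(-1196) = 1565564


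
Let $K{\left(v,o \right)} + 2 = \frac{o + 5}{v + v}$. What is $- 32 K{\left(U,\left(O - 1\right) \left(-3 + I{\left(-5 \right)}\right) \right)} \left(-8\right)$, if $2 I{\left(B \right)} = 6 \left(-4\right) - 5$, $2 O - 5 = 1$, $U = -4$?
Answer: $448$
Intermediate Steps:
$O = 3$ ($O = \frac{5}{2} + \frac{1}{2} \cdot 1 = \frac{5}{2} + \frac{1}{2} = 3$)
$I{\left(B \right)} = - \frac{29}{2}$ ($I{\left(B \right)} = \frac{6 \left(-4\right) - 5}{2} = \frac{-24 - 5}{2} = \frac{1}{2} \left(-29\right) = - \frac{29}{2}$)
$K{\left(v,o \right)} = -2 + \frac{5 + o}{2 v}$ ($K{\left(v,o \right)} = -2 + \frac{o + 5}{v + v} = -2 + \frac{5 + o}{2 v}$)
$- 32 K{\left(U,\left(O - 1\right) \left(-3 + I{\left(-5 \right)}\right) \right)} \left(-8\right) = - 32 \frac{5 + \left(3 - 1\right) \left(-3 - \frac{29}{2}\right) - -16}{2 \left(-4\right)} \left(-8\right) = - 32 \cdot \frac{1}{2} \left(- \frac{1}{4}\right) \left(5 + 2 \left(- \frac{35}{2}\right) + 16\right) \left(-8\right) = - 32 \cdot \frac{1}{2} \left(- \frac{1}{4}\right) \left(5 - 35 + 16\right) \left(-8\right) = - 32 \cdot \frac{1}{2} \left(- \frac{1}{4}\right) \left(-14\right) \left(-8\right) = \left(-32\right) \frac{7}{4} \left(-8\right) = \left(-56\right) \left(-8\right) = 448$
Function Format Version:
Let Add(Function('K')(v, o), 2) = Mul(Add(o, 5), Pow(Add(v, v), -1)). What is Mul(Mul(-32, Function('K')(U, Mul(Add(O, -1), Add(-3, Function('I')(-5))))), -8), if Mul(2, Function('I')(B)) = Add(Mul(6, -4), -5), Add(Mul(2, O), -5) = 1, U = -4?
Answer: 448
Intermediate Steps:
O = 3 (O = Add(Rational(5, 2), Mul(Rational(1, 2), 1)) = Add(Rational(5, 2), Rational(1, 2)) = 3)
Function('I')(B) = Rational(-29, 2) (Function('I')(B) = Mul(Rational(1, 2), Add(Mul(6, -4), -5)) = Mul(Rational(1, 2), Add(-24, -5)) = Mul(Rational(1, 2), -29) = Rational(-29, 2))
Function('K')(v, o) = Add(-2, Mul(Rational(1, 2), Pow(v, -1), Add(5, o))) (Function('K')(v, o) = Add(-2, Mul(Add(o, 5), Pow(Add(v, v), -1))) = Add(-2, Mul(Add(5, o), Pow(Mul(2, v), -1))) = Add(-2, Mul(Add(5, o), Mul(Rational(1, 2), Pow(v, -1)))) = Add(-2, Mul(Rational(1, 2), Pow(v, -1), Add(5, o))))
Mul(Mul(-32, Function('K')(U, Mul(Add(O, -1), Add(-3, Function('I')(-5))))), -8) = Mul(Mul(-32, Mul(Rational(1, 2), Pow(-4, -1), Add(5, Mul(Add(3, -1), Add(-3, Rational(-29, 2))), Mul(-4, -4)))), -8) = Mul(Mul(-32, Mul(Rational(1, 2), Rational(-1, 4), Add(5, Mul(2, Rational(-35, 2)), 16))), -8) = Mul(Mul(-32, Mul(Rational(1, 2), Rational(-1, 4), Add(5, -35, 16))), -8) = Mul(Mul(-32, Mul(Rational(1, 2), Rational(-1, 4), -14)), -8) = Mul(Mul(-32, Rational(7, 4)), -8) = Mul(-56, -8) = 448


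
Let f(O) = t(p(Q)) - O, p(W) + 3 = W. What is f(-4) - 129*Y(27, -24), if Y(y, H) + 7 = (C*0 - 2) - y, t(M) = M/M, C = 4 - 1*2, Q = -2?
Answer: 4649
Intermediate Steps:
p(W) = -3 + W
C = 2 (C = 4 - 2 = 2)
t(M) = 1
f(O) = 1 - O
Y(y, H) = -9 - y (Y(y, H) = -7 + ((2*0 - 2) - y) = -7 + ((0 - 2) - y) = -7 + (-2 - y) = -9 - y)
f(-4) - 129*Y(27, -24) = (1 - 1*(-4)) - 129*(-9 - 1*27) = (1 + 4) - 129*(-9 - 27) = 5 - 129*(-36) = 5 + 4644 = 4649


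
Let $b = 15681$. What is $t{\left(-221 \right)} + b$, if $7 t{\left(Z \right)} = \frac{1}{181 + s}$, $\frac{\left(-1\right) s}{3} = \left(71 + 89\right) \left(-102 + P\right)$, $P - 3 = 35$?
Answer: $\frac{3391910068}{216307} \approx 15681.0$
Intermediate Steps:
$P = 38$ ($P = 3 + 35 = 38$)
$s = 30720$ ($s = - 3 \left(71 + 89\right) \left(-102 + 38\right) = - 3 \cdot 160 \left(-64\right) = \left(-3\right) \left(-10240\right) = 30720$)
$t{\left(Z \right)} = \frac{1}{216307}$ ($t{\left(Z \right)} = \frac{1}{7 \left(181 + 30720\right)} = \frac{1}{7 \cdot 30901} = \frac{1}{7} \cdot \frac{1}{30901} = \frac{1}{216307}$)
$t{\left(-221 \right)} + b = \frac{1}{216307} + 15681 = \frac{3391910068}{216307}$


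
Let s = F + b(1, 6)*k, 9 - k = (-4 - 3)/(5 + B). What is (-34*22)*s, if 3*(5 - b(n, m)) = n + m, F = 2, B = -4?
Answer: -100232/3 ≈ -33411.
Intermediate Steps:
b(n, m) = 5 - m/3 - n/3 (b(n, m) = 5 - (n + m)/3 = 5 - (m + n)/3 = 5 + (-m/3 - n/3) = 5 - m/3 - n/3)
k = 16 (k = 9 - (-4 - 3)/(5 - 4) = 9 - (-7)/1 = 9 - (-7) = 9 - 1*(-7) = 9 + 7 = 16)
s = 134/3 (s = 2 + (5 - 1/3*6 - 1/3*1)*16 = 2 + (5 - 2 - 1/3)*16 = 2 + (8/3)*16 = 2 + 128/3 = 134/3 ≈ 44.667)
(-34*22)*s = -34*22*(134/3) = -748*134/3 = -100232/3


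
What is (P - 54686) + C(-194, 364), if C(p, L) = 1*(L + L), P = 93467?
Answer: 39509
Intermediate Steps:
C(p, L) = 2*L (C(p, L) = 1*(2*L) = 2*L)
(P - 54686) + C(-194, 364) = (93467 - 54686) + 2*364 = 38781 + 728 = 39509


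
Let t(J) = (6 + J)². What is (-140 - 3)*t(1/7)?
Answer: -264407/49 ≈ -5396.1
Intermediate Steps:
(-140 - 3)*t(1/7) = (-140 - 3)*(6 + 1/7)² = -143*(6 + ⅐)² = -143*(43/7)² = -143*1849/49 = -264407/49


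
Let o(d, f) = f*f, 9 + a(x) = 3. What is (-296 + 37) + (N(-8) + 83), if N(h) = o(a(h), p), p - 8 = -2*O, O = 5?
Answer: -172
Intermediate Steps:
p = -2 (p = 8 - 2*5 = 8 - 10 = -2)
a(x) = -6 (a(x) = -9 + 3 = -6)
o(d, f) = f²
N(h) = 4 (N(h) = (-2)² = 4)
(-296 + 37) + (N(-8) + 83) = (-296 + 37) + (4 + 83) = -259 + 87 = -172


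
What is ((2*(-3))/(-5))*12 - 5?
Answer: 47/5 ≈ 9.4000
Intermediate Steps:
((2*(-3))/(-5))*12 - 5 = -6*(-1/5)*12 - 5 = (6/5)*12 - 5 = 72/5 - 5 = 47/5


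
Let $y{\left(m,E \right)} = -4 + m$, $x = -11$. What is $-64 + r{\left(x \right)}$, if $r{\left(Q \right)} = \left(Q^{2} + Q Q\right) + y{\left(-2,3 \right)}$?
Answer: $172$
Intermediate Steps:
$r{\left(Q \right)} = -6 + 2 Q^{2}$ ($r{\left(Q \right)} = \left(Q^{2} + Q Q\right) - 6 = \left(Q^{2} + Q^{2}\right) - 6 = 2 Q^{2} - 6 = -6 + 2 Q^{2}$)
$-64 + r{\left(x \right)} = -64 - \left(6 - 2 \left(-11\right)^{2}\right) = -64 + \left(-6 + 2 \cdot 121\right) = -64 + \left(-6 + 242\right) = -64 + 236 = 172$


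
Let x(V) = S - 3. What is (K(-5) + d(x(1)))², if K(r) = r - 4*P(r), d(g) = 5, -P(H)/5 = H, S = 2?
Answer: 10000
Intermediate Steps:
P(H) = -5*H
x(V) = -1 (x(V) = 2 - 3 = -1)
K(r) = 21*r (K(r) = r - (-20)*r = r + 20*r = 21*r)
(K(-5) + d(x(1)))² = (21*(-5) + 5)² = (-105 + 5)² = (-100)² = 10000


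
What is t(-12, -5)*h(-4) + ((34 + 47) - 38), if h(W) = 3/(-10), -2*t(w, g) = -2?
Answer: 427/10 ≈ 42.700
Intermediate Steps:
t(w, g) = 1 (t(w, g) = -½*(-2) = 1)
h(W) = -3/10 (h(W) = 3*(-⅒) = -3/10)
t(-12, -5)*h(-4) + ((34 + 47) - 38) = 1*(-3/10) + ((34 + 47) - 38) = -3/10 + (81 - 38) = -3/10 + 43 = 427/10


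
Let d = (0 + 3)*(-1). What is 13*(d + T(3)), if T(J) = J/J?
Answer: -26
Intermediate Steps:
d = -3 (d = 3*(-1) = -3)
T(J) = 1
13*(d + T(3)) = 13*(-3 + 1) = 13*(-2) = -26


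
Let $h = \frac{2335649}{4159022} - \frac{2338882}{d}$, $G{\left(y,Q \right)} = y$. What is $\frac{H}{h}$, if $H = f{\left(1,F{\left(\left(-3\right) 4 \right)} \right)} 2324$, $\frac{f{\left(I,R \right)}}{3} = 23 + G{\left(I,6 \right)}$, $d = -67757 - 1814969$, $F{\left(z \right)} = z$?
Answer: $\frac{655114123318713408}{7062424396289} \approx 92761.0$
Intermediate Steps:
$d = -1882726$ ($d = -67757 - 1814969 = -1882726$)
$f{\left(I,R \right)} = 69 + 3 I$ ($f{\left(I,R \right)} = 3 \left(23 + I\right) = 69 + 3 I$)
$H = 167328$ ($H = \left(69 + 3 \cdot 1\right) 2324 = \left(69 + 3\right) 2324 = 72 \cdot 2324 = 167328$)
$h = \frac{7062424396289}{3915149426986}$ ($h = \frac{2335649}{4159022} - \frac{2338882}{-1882726} = 2335649 \cdot \frac{1}{4159022} - - \frac{1169441}{941363} = \frac{2335649}{4159022} + \frac{1169441}{941363} = \frac{7062424396289}{3915149426986} \approx 1.8039$)
$\frac{H}{h} = \frac{167328}{\frac{7062424396289}{3915149426986}} = 167328 \cdot \frac{3915149426986}{7062424396289} = \frac{655114123318713408}{7062424396289}$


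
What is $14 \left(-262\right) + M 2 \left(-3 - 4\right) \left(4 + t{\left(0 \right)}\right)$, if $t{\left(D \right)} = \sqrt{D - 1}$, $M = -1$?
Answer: $-3612 + 14 i \approx -3612.0 + 14.0 i$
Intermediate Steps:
$t{\left(D \right)} = \sqrt{-1 + D}$
$14 \left(-262\right) + M 2 \left(-3 - 4\right) \left(4 + t{\left(0 \right)}\right) = 14 \left(-262\right) + \left(-1\right) 2 \left(-3 - 4\right) \left(4 + \sqrt{-1 + 0}\right) = -3668 - 2 \left(- 7 \left(4 + \sqrt{-1}\right)\right) = -3668 - 2 \left(- 7 \left(4 + i\right)\right) = -3668 - 2 \left(-28 - 7 i\right) = -3668 + \left(56 + 14 i\right) = -3612 + 14 i$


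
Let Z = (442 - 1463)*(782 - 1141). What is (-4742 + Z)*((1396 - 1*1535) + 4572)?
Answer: 1603846101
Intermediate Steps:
Z = 366539 (Z = -1021*(-359) = 366539)
(-4742 + Z)*((1396 - 1*1535) + 4572) = (-4742 + 366539)*((1396 - 1*1535) + 4572) = 361797*((1396 - 1535) + 4572) = 361797*(-139 + 4572) = 361797*4433 = 1603846101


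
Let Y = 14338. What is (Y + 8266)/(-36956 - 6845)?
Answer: -22604/43801 ≈ -0.51606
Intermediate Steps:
(Y + 8266)/(-36956 - 6845) = (14338 + 8266)/(-36956 - 6845) = 22604/(-43801) = 22604*(-1/43801) = -22604/43801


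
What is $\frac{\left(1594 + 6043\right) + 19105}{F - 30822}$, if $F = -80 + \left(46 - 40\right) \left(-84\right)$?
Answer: $- \frac{13371}{15703} \approx -0.85149$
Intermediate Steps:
$F = -584$ ($F = -80 + \left(46 - 40\right) \left(-84\right) = -80 + 6 \left(-84\right) = -80 - 504 = -584$)
$\frac{\left(1594 + 6043\right) + 19105}{F - 30822} = \frac{\left(1594 + 6043\right) + 19105}{-584 - 30822} = \frac{7637 + 19105}{-31406} = 26742 \left(- \frac{1}{31406}\right) = - \frac{13371}{15703}$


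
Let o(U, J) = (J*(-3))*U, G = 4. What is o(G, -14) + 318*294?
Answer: 93660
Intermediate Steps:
o(U, J) = -3*J*U (o(U, J) = (-3*J)*U = -3*J*U)
o(G, -14) + 318*294 = -3*(-14)*4 + 318*294 = 168 + 93492 = 93660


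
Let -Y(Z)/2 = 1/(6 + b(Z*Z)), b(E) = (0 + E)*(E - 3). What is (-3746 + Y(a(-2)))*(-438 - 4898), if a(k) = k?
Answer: 99948616/5 ≈ 1.9990e+7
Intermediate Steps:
b(E) = E*(-3 + E)
Y(Z) = -2/(6 + Z²*(-3 + Z²)) (Y(Z) = -2/(6 + (Z*Z)*(-3 + Z*Z)) = -2/(6 + Z²*(-3 + Z²)))
(-3746 + Y(a(-2)))*(-438 - 4898) = (-3746 - 2/(6 + (-2)²*(-3 + (-2)²)))*(-438 - 4898) = (-3746 - 2/(6 + 4*(-3 + 4)))*(-5336) = (-3746 - 2/(6 + 4*1))*(-5336) = (-3746 - 2/(6 + 4))*(-5336) = (-3746 - 2/10)*(-5336) = (-3746 - 2*⅒)*(-5336) = (-3746 - ⅕)*(-5336) = -18731/5*(-5336) = 99948616/5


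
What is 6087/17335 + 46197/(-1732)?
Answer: -790282311/30024220 ≈ -26.322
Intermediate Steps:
6087/17335 + 46197/(-1732) = 6087*(1/17335) + 46197*(-1/1732) = 6087/17335 - 46197/1732 = -790282311/30024220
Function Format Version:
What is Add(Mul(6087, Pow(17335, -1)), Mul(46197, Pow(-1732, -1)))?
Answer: Rational(-790282311, 30024220) ≈ -26.322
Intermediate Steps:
Add(Mul(6087, Pow(17335, -1)), Mul(46197, Pow(-1732, -1))) = Add(Mul(6087, Rational(1, 17335)), Mul(46197, Rational(-1, 1732))) = Add(Rational(6087, 17335), Rational(-46197, 1732)) = Rational(-790282311, 30024220)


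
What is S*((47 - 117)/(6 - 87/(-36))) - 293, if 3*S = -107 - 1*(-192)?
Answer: -53393/101 ≈ -528.64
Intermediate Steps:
S = 85/3 (S = (-107 - 1*(-192))/3 = (-107 + 192)/3 = (⅓)*85 = 85/3 ≈ 28.333)
S*((47 - 117)/(6 - 87/(-36))) - 293 = 85*((47 - 117)/(6 - 87/(-36)))/3 - 293 = 85*(-70/(6 - 87*(-1/36)))/3 - 293 = 85*(-70/(6 + 29/12))/3 - 293 = 85*(-70/101/12)/3 - 293 = 85*(-70*12/101)/3 - 293 = (85/3)*(-840/101) - 293 = -23800/101 - 293 = -53393/101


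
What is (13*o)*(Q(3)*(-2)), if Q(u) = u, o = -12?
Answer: 936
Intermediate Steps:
(13*o)*(Q(3)*(-2)) = (13*(-12))*(3*(-2)) = -156*(-6) = 936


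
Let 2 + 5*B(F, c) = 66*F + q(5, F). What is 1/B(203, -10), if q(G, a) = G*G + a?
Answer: 5/13624 ≈ 0.00036700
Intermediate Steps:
q(G, a) = a + G² (q(G, a) = G² + a = a + G²)
B(F, c) = 23/5 + 67*F/5 (B(F, c) = -⅖ + (66*F + (F + 5²))/5 = -⅖ + (66*F + (F + 25))/5 = -⅖ + (66*F + (25 + F))/5 = -⅖ + (25 + 67*F)/5 = -⅖ + (5 + 67*F/5) = 23/5 + 67*F/5)
1/B(203, -10) = 1/(23/5 + (67/5)*203) = 1/(23/5 + 13601/5) = 1/(13624/5) = 5/13624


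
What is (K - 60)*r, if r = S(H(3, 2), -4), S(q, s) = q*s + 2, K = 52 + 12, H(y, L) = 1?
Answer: -8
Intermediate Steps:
K = 64
S(q, s) = 2 + q*s
r = -2 (r = 2 + 1*(-4) = 2 - 4 = -2)
(K - 60)*r = (64 - 60)*(-2) = 4*(-2) = -8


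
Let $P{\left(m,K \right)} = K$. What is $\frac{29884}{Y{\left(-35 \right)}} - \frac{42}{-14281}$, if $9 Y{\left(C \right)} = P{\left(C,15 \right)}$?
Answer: $\frac{1280320422}{71405} \approx 17930.0$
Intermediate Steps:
$Y{\left(C \right)} = \frac{5}{3}$ ($Y{\left(C \right)} = \frac{1}{9} \cdot 15 = \frac{5}{3}$)
$\frac{29884}{Y{\left(-35 \right)}} - \frac{42}{-14281} = \frac{29884}{\frac{5}{3}} - \frac{42}{-14281} = 29884 \cdot \frac{3}{5} - - \frac{42}{14281} = \frac{89652}{5} + \frac{42}{14281} = \frac{1280320422}{71405}$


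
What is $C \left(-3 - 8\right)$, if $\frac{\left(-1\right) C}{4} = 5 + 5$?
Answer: $440$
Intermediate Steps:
$C = -40$ ($C = - 4 \left(5 + 5\right) = \left(-4\right) 10 = -40$)
$C \left(-3 - 8\right) = - 40 \left(-3 - 8\right) = \left(-40\right) \left(-11\right) = 440$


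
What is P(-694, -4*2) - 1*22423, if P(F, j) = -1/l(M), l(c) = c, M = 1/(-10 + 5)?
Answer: -22418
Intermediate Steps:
M = -⅕ (M = 1/(-5) = -⅕ ≈ -0.20000)
P(F, j) = 5 (P(F, j) = -1/(-⅕) = -1*(-5) = 5)
P(-694, -4*2) - 1*22423 = 5 - 1*22423 = 5 - 22423 = -22418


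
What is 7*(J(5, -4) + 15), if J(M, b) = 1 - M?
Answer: 77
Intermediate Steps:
7*(J(5, -4) + 15) = 7*((1 - 1*5) + 15) = 7*((1 - 5) + 15) = 7*(-4 + 15) = 7*11 = 77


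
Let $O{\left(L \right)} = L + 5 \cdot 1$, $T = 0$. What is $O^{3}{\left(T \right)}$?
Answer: $125$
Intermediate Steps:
$O{\left(L \right)} = 5 + L$ ($O{\left(L \right)} = L + 5 = 5 + L$)
$O^{3}{\left(T \right)} = \left(5 + 0\right)^{3} = 5^{3} = 125$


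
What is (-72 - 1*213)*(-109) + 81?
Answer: 31146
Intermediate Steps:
(-72 - 1*213)*(-109) + 81 = (-72 - 213)*(-109) + 81 = -285*(-109) + 81 = 31065 + 81 = 31146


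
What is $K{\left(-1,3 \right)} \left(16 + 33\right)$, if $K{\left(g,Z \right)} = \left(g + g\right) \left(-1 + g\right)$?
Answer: $196$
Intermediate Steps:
$K{\left(g,Z \right)} = 2 g \left(-1 + g\right)$
$K{\left(-1,3 \right)} \left(16 + 33\right) = 2 \left(-1\right) \left(-1 - 1\right) \left(16 + 33\right) = 2 \left(-1\right) \left(-2\right) 49 = 4 \cdot 49 = 196$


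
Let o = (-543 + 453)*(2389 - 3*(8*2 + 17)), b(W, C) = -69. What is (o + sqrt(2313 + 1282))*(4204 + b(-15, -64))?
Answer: -852223500 + 4135*sqrt(3595) ≈ -8.5198e+8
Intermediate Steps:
o = -206100 (o = -90*(2389 - 3*(16 + 17)) = -90*(2389 - 3*33) = -90*(2389 - 99) = -90*2290 = -206100)
(o + sqrt(2313 + 1282))*(4204 + b(-15, -64)) = (-206100 + sqrt(2313 + 1282))*(4204 - 69) = (-206100 + sqrt(3595))*4135 = -852223500 + 4135*sqrt(3595)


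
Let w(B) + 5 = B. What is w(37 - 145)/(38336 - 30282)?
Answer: -113/8054 ≈ -0.014030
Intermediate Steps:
w(B) = -5 + B
w(37 - 145)/(38336 - 30282) = (-5 + (37 - 145))/(38336 - 30282) = (-5 - 108)/8054 = -113*1/8054 = -113/8054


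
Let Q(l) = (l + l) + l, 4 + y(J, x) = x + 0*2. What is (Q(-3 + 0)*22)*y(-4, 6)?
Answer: -396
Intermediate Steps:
y(J, x) = -4 + x (y(J, x) = -4 + (x + 0*2) = -4 + (x + 0) = -4 + x)
Q(l) = 3*l (Q(l) = 2*l + l = 3*l)
(Q(-3 + 0)*22)*y(-4, 6) = ((3*(-3 + 0))*22)*(-4 + 6) = ((3*(-3))*22)*2 = -9*22*2 = -198*2 = -396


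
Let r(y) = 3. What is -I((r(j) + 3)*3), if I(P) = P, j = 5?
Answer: -18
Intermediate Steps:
-I((r(j) + 3)*3) = -(3 + 3)*3 = -6*3 = -1*18 = -18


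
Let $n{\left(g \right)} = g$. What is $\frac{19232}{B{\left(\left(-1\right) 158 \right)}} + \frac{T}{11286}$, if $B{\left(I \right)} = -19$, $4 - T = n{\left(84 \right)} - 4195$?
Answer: $- \frac{11419693}{11286} \approx -1011.8$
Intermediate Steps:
$T = 4115$ ($T = 4 - \left(84 - 4195\right) = 4 - -4111 = 4 + 4111 = 4115$)
$\frac{19232}{B{\left(\left(-1\right) 158 \right)}} + \frac{T}{11286} = \frac{19232}{-19} + \frac{4115}{11286} = 19232 \left(- \frac{1}{19}\right) + 4115 \cdot \frac{1}{11286} = - \frac{19232}{19} + \frac{4115}{11286} = - \frac{11419693}{11286}$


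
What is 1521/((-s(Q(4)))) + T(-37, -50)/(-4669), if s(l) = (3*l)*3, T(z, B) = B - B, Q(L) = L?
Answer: -169/4 ≈ -42.250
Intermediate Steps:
T(z, B) = 0
s(l) = 9*l
1521/((-s(Q(4)))) + T(-37, -50)/(-4669) = 1521/((-9*4)) + 0/(-4669) = 1521/((-1*36)) + 0*(-1/4669) = 1521/(-36) + 0 = 1521*(-1/36) + 0 = -169/4 + 0 = -169/4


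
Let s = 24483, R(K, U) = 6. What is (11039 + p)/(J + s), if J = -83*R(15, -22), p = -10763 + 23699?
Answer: 4795/4797 ≈ 0.99958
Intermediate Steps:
p = 12936
J = -498 (J = -83*6 = -498)
(11039 + p)/(J + s) = (11039 + 12936)/(-498 + 24483) = 23975/23985 = 23975*(1/23985) = 4795/4797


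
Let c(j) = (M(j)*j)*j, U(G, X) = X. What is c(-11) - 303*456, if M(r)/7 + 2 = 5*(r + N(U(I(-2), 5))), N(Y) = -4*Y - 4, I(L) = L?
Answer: -288087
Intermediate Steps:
N(Y) = -4 - 4*Y
M(r) = -854 + 35*r (M(r) = -14 + 7*(5*(r + (-4 - 4*5))) = -14 + 7*(5*(r + (-4 - 20))) = -14 + 7*(5*(r - 24)) = -14 + 7*(5*(-24 + r)) = -14 + 7*(-120 + 5*r) = -14 + (-840 + 35*r) = -854 + 35*r)
c(j) = j**2*(-854 + 35*j) (c(j) = ((-854 + 35*j)*j)*j = (j*(-854 + 35*j))*j = j**2*(-854 + 35*j))
c(-11) - 303*456 = (-11)**2*(-854 + 35*(-11)) - 303*456 = 121*(-854 - 385) - 138168 = 121*(-1239) - 138168 = -149919 - 138168 = -288087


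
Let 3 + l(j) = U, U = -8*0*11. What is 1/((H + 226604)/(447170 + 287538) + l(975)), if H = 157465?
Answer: -734708/1820055 ≈ -0.40367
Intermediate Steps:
U = 0 (U = 0*11 = 0)
l(j) = -3 (l(j) = -3 + 0 = -3)
1/((H + 226604)/(447170 + 287538) + l(975)) = 1/((157465 + 226604)/(447170 + 287538) - 3) = 1/(384069/734708 - 3) = 1/(-1820055/734708) = -734708/1820055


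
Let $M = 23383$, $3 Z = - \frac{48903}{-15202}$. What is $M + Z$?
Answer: $\frac{355484667}{15202} \approx 23384.0$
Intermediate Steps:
$Z = \frac{16301}{15202}$ ($Z = \frac{\left(-48903\right) \frac{1}{-15202}}{3} = \frac{\left(-48903\right) \left(- \frac{1}{15202}\right)}{3} = \frac{1}{3} \cdot \frac{48903}{15202} = \frac{16301}{15202} \approx 1.0723$)
$M + Z = 23383 + \frac{16301}{15202} = \frac{355484667}{15202}$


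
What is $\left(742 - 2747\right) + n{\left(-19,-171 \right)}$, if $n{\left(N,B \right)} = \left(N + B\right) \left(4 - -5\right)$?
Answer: $-3715$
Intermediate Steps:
$n{\left(N,B \right)} = 9 B + 9 N$ ($n{\left(N,B \right)} = \left(B + N\right) \left(4 + 5\right) = \left(B + N\right) 9 = 9 B + 9 N$)
$\left(742 - 2747\right) + n{\left(-19,-171 \right)} = \left(742 - 2747\right) + \left(9 \left(-171\right) + 9 \left(-19\right)\right) = -2005 - 1710 = -3715$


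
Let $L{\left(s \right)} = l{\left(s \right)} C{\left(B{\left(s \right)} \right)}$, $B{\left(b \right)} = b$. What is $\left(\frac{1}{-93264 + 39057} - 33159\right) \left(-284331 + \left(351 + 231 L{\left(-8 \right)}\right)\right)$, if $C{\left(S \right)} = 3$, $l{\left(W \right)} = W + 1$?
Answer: $\frac{173053085370178}{18069} \approx 9.5773 \cdot 10^{9}$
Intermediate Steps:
$l{\left(W \right)} = 1 + W$
$L{\left(s \right)} = 3 + 3 s$ ($L{\left(s \right)} = \left(1 + s\right) 3 = 3 + 3 s$)
$\left(\frac{1}{-93264 + 39057} - 33159\right) \left(-284331 + \left(351 + 231 L{\left(-8 \right)}\right)\right) = \left(\frac{1}{-93264 + 39057} - 33159\right) \left(-284331 + \left(351 + 231 \left(3 + 3 \left(-8\right)\right)\right)\right) = \left(\frac{1}{-54207} - 33159\right) \left(-284331 + \left(351 + 231 \left(3 - 24\right)\right)\right) = \left(- \frac{1}{54207} - 33159\right) \left(-284331 + \left(351 + 231 \left(-21\right)\right)\right) = - \frac{1797449914 \left(-284331 + \left(351 - 4851\right)\right)}{54207} = - \frac{1797449914 \left(-284331 - 4500\right)}{54207} = \left(- \frac{1797449914}{54207}\right) \left(-288831\right) = \frac{173053085370178}{18069}$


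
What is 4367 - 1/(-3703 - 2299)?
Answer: 26210735/6002 ≈ 4367.0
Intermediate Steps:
4367 - 1/(-3703 - 2299) = 4367 - 1/(-6002) = 4367 - 1*(-1/6002) = 4367 + 1/6002 = 26210735/6002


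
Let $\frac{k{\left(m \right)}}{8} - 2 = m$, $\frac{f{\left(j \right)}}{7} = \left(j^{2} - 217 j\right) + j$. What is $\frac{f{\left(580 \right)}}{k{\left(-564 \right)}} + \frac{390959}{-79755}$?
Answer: $- \frac{7476430054}{22411155} \approx -333.6$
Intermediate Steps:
$f{\left(j \right)} = - 1512 j + 7 j^{2}$ ($f{\left(j \right)} = 7 \left(\left(j^{2} - 217 j\right) + j\right) = 7 \left(j^{2} - 216 j\right) = - 1512 j + 7 j^{2}$)
$k{\left(m \right)} = 16 + 8 m$
$\frac{f{\left(580 \right)}}{k{\left(-564 \right)}} + \frac{390959}{-79755} = \frac{7 \cdot 580 \left(-216 + 580\right)}{16 + 8 \left(-564\right)} + \frac{390959}{-79755} = \frac{7 \cdot 580 \cdot 364}{16 - 4512} + 390959 \left(- \frac{1}{79755}\right) = \frac{1477840}{-4496} - \frac{390959}{79755} = 1477840 \left(- \frac{1}{4496}\right) - \frac{390959}{79755} = - \frac{92365}{281} - \frac{390959}{79755} = - \frac{7476430054}{22411155}$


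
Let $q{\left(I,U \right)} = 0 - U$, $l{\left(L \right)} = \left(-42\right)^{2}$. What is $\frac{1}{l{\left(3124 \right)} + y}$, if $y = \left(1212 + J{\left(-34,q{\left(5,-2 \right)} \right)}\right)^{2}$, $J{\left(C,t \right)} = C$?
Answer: $\frac{1}{1389448} \approx 7.1971 \cdot 10^{-7}$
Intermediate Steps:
$l{\left(L \right)} = 1764$
$q{\left(I,U \right)} = - U$
$y = 1387684$ ($y = \left(1212 - 34\right)^{2} = 1178^{2} = 1387684$)
$\frac{1}{l{\left(3124 \right)} + y} = \frac{1}{1764 + 1387684} = \frac{1}{1389448}$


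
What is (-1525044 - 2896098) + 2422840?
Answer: -1998302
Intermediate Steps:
(-1525044 - 2896098) + 2422840 = -4421142 + 2422840 = -1998302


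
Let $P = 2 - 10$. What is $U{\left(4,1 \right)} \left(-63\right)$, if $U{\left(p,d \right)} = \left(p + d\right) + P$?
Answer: $189$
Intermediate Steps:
$P = -8$ ($P = 2 - 10 = -8$)
$U{\left(p,d \right)} = -8 + d + p$ ($U{\left(p,d \right)} = \left(p + d\right) - 8 = \left(d + p\right) - 8 = -8 + d + p$)
$U{\left(4,1 \right)} \left(-63\right) = \left(-8 + 1 + 4\right) \left(-63\right) = \left(-3\right) \left(-63\right) = 189$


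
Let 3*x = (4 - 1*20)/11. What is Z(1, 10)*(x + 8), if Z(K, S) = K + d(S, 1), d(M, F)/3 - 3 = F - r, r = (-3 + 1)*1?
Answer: 4712/33 ≈ 142.79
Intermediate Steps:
r = -2 (r = -2*1 = -2)
d(M, F) = 15 + 3*F (d(M, F) = 9 + 3*(F - 1*(-2)) = 9 + 3*(F + 2) = 9 + 3*(2 + F) = 9 + (6 + 3*F) = 15 + 3*F)
x = -16/33 (x = ((4 - 1*20)/11)/3 = ((4 - 20)*(1/11))/3 = (-16*1/11)/3 = (⅓)*(-16/11) = -16/33 ≈ -0.48485)
Z(K, S) = 18 + K (Z(K, S) = K + (15 + 3*1) = K + (15 + 3) = K + 18 = 18 + K)
Z(1, 10)*(x + 8) = (18 + 1)*(-16/33 + 8) = 19*(248/33) = 4712/33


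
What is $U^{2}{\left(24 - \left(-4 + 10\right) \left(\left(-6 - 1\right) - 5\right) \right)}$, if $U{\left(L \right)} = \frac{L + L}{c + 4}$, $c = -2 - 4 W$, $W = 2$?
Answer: $1024$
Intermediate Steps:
$c = -10$ ($c = -2 - 8 = -10$)
$U{\left(L \right)} = - \frac{L}{3}$ ($U{\left(L \right)} = \frac{L + L}{-10 + 4} = \frac{2 L}{-6} = 2 L \left(- \frac{1}{6}\right) = - \frac{L}{3}$)
$U^{2}{\left(24 - \left(-4 + 10\right) \left(\left(-6 - 1\right) - 5\right) \right)} = \left(- \frac{24 - \left(-4 + 10\right) \left(\left(-6 - 1\right) - 5\right)}{3}\right)^{2} = \left(- \frac{24 - 6 \left(-7 - 5\right)}{3}\right)^{2} = \left(- \frac{24 - 6 \left(-12\right)}{3}\right)^{2} = \left(- \frac{24 - -72}{3}\right)^{2} = \left(- \frac{24 + 72}{3}\right)^{2} = \left(\left(- \frac{1}{3}\right) 96\right)^{2} = \left(-32\right)^{2} = 1024$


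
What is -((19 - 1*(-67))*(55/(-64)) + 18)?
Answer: 1789/32 ≈ 55.906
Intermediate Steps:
-((19 - 1*(-67))*(55/(-64)) + 18) = -((19 + 67)*(55*(-1/64)) + 18) = -(86*(-55/64) + 18) = -(-2365/32 + 18) = -1*(-1789/32) = 1789/32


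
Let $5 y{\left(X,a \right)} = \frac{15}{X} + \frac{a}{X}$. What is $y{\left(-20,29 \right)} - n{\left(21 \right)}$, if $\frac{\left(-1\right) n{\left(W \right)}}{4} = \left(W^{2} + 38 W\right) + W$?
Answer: $\frac{125989}{25} \approx 5039.6$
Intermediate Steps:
$y{\left(X,a \right)} = \frac{3}{X} + \frac{a}{5 X}$ ($y{\left(X,a \right)} = \frac{\frac{15}{X} + \frac{a}{X}}{5} = \frac{3}{X} + \frac{a}{5 X}$)
$n{\left(W \right)} = - 156 W - 4 W^{2}$ ($n{\left(W \right)} = - 4 \left(\left(W^{2} + 38 W\right) + W\right) = - 4 \left(W^{2} + 39 W\right) = - 156 W - 4 W^{2}$)
$y{\left(-20,29 \right)} - n{\left(21 \right)} = \frac{15 + 29}{5 \left(-20\right)} - \left(-4\right) 21 \left(39 + 21\right) = \frac{1}{5} \left(- \frac{1}{20}\right) 44 - \left(-4\right) 21 \cdot 60 = - \frac{11}{25} - -5040 = - \frac{11}{25} + 5040 = \frac{125989}{25}$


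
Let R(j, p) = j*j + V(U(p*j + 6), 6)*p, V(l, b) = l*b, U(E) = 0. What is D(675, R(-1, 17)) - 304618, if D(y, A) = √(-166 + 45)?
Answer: -304618 + 11*I ≈ -3.0462e+5 + 11.0*I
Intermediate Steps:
V(l, b) = b*l
R(j, p) = j² (R(j, p) = j*j + (6*0)*p = j² + 0*p = j² + 0 = j²)
D(y, A) = 11*I (D(y, A) = √(-121) = 11*I)
D(675, R(-1, 17)) - 304618 = 11*I - 304618 = -304618 + 11*I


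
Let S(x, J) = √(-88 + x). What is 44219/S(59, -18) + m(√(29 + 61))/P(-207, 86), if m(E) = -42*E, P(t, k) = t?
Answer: 14*√10/23 - 44219*I*√29/29 ≈ 1.9249 - 8211.3*I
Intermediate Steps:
44219/S(59, -18) + m(√(29 + 61))/P(-207, 86) = 44219/(√(-88 + 59)) - 42*√(29 + 61)/(-207) = 44219/(√(-29)) - 126*√10*(-1/207) = 44219/((I*√29)) - 126*√10*(-1/207) = 44219*(-I*√29/29) - 126*√10*(-1/207) = -44219*I*√29/29 + 14*√10/23 = 14*√10/23 - 44219*I*√29/29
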